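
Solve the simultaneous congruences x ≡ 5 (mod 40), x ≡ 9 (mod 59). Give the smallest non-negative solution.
x ≡ 245 (mod 2360); the representative in [0, 2360) is 245

The moduli 40, 59 are pairwise coprime, so by the CRT there is a unique solution mod 40·59 = 2360.
Solve by successive substitution. Start with x ≡ 5 (mod 40).
  Combine with x ≡ 9 (mod 59): write x = 5 + 40·t and require 5 + 40·t ≡ 9 (mod 59), i.e. 40·t ≡ 9 − 5 ≡ 4 (mod 59). Since 40^(−1) ≡ 31 (mod 59), t ≡ 31·4 ≡ 6 (mod 59). So x ≡ 5 + 40·6 = 245 (mod 2360).
Unique solution in [0, 2360): x = 245.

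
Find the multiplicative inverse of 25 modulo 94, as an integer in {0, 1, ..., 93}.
Apply the extended Euclidean algorithm to (94, 25), tracking rows (r, s, t) with s·94 + t·25 = r. Each division r_prev = q·r_cur + r_new produces the new row as (previous row) − q·(current row):
  row A: (94, 1, 0)   [1·94 + 0·25 = 94]
  row B: (25, 0, 1)   [0·94 + 1·25 = 25]
  94 = 3·25 + 19   → row C = row A − 3·row B = (19, 1, −3)   [check: 1·94 − 3·25 = 19]
  25 = 1·19 + 6   → row D = row B − 1·row C = (6, −1, 4)   [check: −1·94 + 4·25 = 6]
  19 = 3·6 + 1   → row E = row C − 3·row D = (1, 4, −15)   [check: 4·94 − 15·25 = 1]
  6 = 6·1 + 0   → remainder 0, stop. gcd = 1 (last nonzero row E).
The gcd is 1, so 25 is invertible mod 94. The last nonzero row gives 4·94 − 15·25 = 1, so t = −15. So 25^(−1) ≡ −15 ≡ 79 (mod 94). Verify: 25 · 79 = 1975 ≡ 1 (mod 94). ✓

Final answer: 25^(−1) ≡ 79 (mod 94)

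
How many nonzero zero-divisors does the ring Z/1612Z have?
Z/1612Z has 891 nonzero zero-divisors

In Z/1612Z each nonzero element is either a unit (gcd with 1612 is 1) or a zero-divisor (gcd > 1). The number of units is φ(1612): factorise 1612 = 2^2 · 13 · 31, so φ(1612) = (2^2 − 2^1) · (13 − 1) · (31 − 1) = 2 · 12 · 30 = 720. The nonzero elements number 1612 − 1 = 1611. Hence the nonzero zero-divisors number 1611 − 720 = 891.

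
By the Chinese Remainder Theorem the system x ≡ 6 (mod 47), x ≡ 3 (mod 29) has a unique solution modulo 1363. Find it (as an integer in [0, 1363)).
x ≡ 1134 (mod 1363); the representative in [0, 1363) is 1134

The moduli 47, 29 are pairwise coprime, so by the CRT there is a unique solution mod 47·29 = 1363.
Solve by successive substitution. Start with x ≡ 6 (mod 47).
  Combine with x ≡ 3 (mod 29): write x = 6 + 47·t and require 6 + 47·t ≡ 3 (mod 29), i.e. 47·t ≡ 3 − 6 ≡ 26 (mod 29). Since 47^(−1) ≡ 21 (mod 29) (47 ≡ 18 (mod 29)), t ≡ 21·26 ≡ 24 (mod 29). So x ≡ 6 + 47·24 = 1134 (mod 1363).
Unique solution in [0, 1363): x = 1134.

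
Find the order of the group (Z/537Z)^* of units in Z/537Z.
(Z/537Z)^* consists of the classes a with gcd(a, 537) = 1, so its order is φ(537). φ is multiplicative, with φ(p^e) = p^e − p^(e−1). Factorise 537 = 3 · 179. Then
  φ(537) = (3 − 1) · (179 − 1) = 2 · 178 = 356.
Thus |(Z/537Z)^*| = 356.

Final answer: |(Z/537Z)^*| = 356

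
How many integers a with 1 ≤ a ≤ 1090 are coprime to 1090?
432

The number of a ∈ {1, ..., 1090} with gcd(a, 1090) = 1 is by definition Euler's totient φ(1090). φ is multiplicative, with φ(p^e) = p^e − p^(e−1). Factorise 1090 = 2 · 5 · 109. Then
  φ(1090) = (2 − 1) · (5 − 1) · (109 − 1) = 1 · 4 · 108 = 432.
So there are 432 such integers.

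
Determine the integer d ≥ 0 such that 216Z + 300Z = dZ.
(216, 300) = (12); d = 12

In the PID Z, (a, b) is generated by gcd(a, b). Compute gcd(300, 216) with the extended Euclidean algorithm, tracking rows (r, s, t) with s·300 + t·216 = r:
  row A: (300, 1, 0)   [1·300 + 0·216 = 300]
  row B: (216, 0, 1)   [0·300 + 1·216 = 216]
  300 = 1·216 + 84   → row C = row A − 1·row B = (84, 1, −1)   [check: 1·300 − 1·216 = 84]
  216 = 2·84 + 48   → row D = row B − 2·row C = (48, −2, 3)   [check: −2·300 + 3·216 = 48]
  84 = 1·48 + 36   → row E = row C − 1·row D = (36, 3, −4)   [check: 3·300 − 4·216 = 36]
  48 = 1·36 + 12   → row F = row D − 1·row E = (12, −5, 7)   [check: −5·300 + 7·216 = 12]
  36 = 3·12 + 0   → remainder 0, stop. gcd = 12 (last nonzero row F).
So gcd(216, 300) = 12, with Bézout identity −5·300 + 7·216 = 12. Containment (⊇): the Bézout identity exhibits 12 as an element of (216, 300), giving (12) ⊆ (216, 300). Containment (⊆): since 12 | 216 and 12 | 300 (216 = 12·18, 300 = 12·25), every Z-linear combination of 216 and 300 is divisible by 12, so (216, 300) ⊆ (12). Therefore (216, 300) = (12), d = 12.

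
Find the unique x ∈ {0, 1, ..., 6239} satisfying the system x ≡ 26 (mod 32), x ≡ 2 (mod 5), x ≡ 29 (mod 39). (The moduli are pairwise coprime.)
The moduli 32, 5, 39 are pairwise coprime, so by the CRT there is a unique solution mod 32·5·39 = 6240.
Solve by successive substitution. Start with x ≡ 26 (mod 32).
  Combine with x ≡ 2 (mod 5): write x = 26 + 32·t and require 26 + 32·t ≡ 2 (mod 5), i.e. 32·t ≡ 2 − 26 ≡ 1 (mod 5). Since 32^(−1) ≡ 3 (mod 5) (32 ≡ 2 (mod 5)), t ≡ 3·1 ≡ 3 (mod 5). So x ≡ 26 + 32·3 = 122 (mod 160).
  Combine with x ≡ 29 (mod 39): write x = 122 + 160·t and require 122 + 160·t ≡ 29 (mod 39), i.e. 160·t ≡ 29 − 122 ≡ 24 (mod 39). Since 160^(−1) ≡ 10 (mod 39) (160 ≡ 4 (mod 39)), t ≡ 10·24 ≡ 6 (mod 39). So x ≡ 122 + 160·6 = 1082 (mod 6240).
Unique solution in [0, 6240): x = 1082.

Final answer: x ≡ 1082 (mod 6240); the representative in [0, 6240) is 1082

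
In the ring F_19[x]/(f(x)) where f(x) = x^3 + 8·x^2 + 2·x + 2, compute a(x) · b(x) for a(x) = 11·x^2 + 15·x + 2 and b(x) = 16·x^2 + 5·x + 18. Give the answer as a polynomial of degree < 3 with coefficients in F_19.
a · b ≡ 3·x^2 + 7·x + 1 (mod f(x))

Multiply as integer polynomials: a · b = 176·x^4 + 295·x^3 + 305·x^2 + 280·x + 36. Reducing coefficients mod 19: a · b ≡ 5·x^4 + 10·x^3 + x^2 + 14·x + 17. Now divide by f(x) = x^3 + 8·x^2 + 2·x + 2 in F_19[x], eliminating the leading term at each step:
  leading term 5·x^4: subtract (5·x)·f(x) = 5·x^4 + 2·x^3 + 10·x^2 + 10·x, leaving 8·x^3 + 10·x^2 + 4·x + 17 (coefficients mod 19)
  leading term 8·x^3: subtract (8)·f(x) = 8·x^3 + 7·x^2 + 16·x + 16, leaving 3·x^2 + 7·x + 1 (coefficients mod 19)
The degree is now < 3, so this is the remainder. Hence a · b ≡ 3·x^2 + 7·x + 1 in F_19[x]/(f).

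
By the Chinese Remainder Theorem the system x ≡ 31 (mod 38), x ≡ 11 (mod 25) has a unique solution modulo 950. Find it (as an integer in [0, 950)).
x ≡ 411 (mod 950); the representative in [0, 950) is 411

The moduli 38, 25 are pairwise coprime, so by the CRT there is a unique solution mod 38·25 = 950.
Solve by successive substitution. Start with x ≡ 31 (mod 38).
  Combine with x ≡ 11 (mod 25): write x = 31 + 38·t and require 31 + 38·t ≡ 11 (mod 25), i.e. 38·t ≡ 11 − 31 ≡ 5 (mod 25). Since 38^(−1) ≡ 2 (mod 25) (38 ≡ 13 (mod 25)), t ≡ 2·5 ≡ 10 (mod 25). So x ≡ 31 + 38·10 = 411 (mod 950).
Unique solution in [0, 950): x = 411.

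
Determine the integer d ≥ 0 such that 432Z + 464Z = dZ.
(432, 464) = (16); d = 16

In the PID Z, (a, b) is generated by gcd(a, b). Compute gcd(464, 432) with the extended Euclidean algorithm, tracking rows (r, s, t) with s·464 + t·432 = r:
  row A: (464, 1, 0)   [1·464 + 0·432 = 464]
  row B: (432, 0, 1)   [0·464 + 1·432 = 432]
  464 = 1·432 + 32   → row C = row A − 1·row B = (32, 1, −1)   [check: 1·464 − 1·432 = 32]
  432 = 13·32 + 16   → row D = row B − 13·row C = (16, −13, 14)   [check: −13·464 + 14·432 = 16]
  32 = 2·16 + 0   → remainder 0, stop. gcd = 16 (last nonzero row D).
So gcd(432, 464) = 16, with Bézout identity −13·464 + 14·432 = 16. Containment (⊇): the Bézout identity exhibits 16 as an element of (432, 464), giving (16) ⊆ (432, 464). Containment (⊆): since 16 | 432 and 16 | 464 (432 = 16·27, 464 = 16·29), every Z-linear combination of 432 and 464 is divisible by 16, so (432, 464) ⊆ (16). Therefore (432, 464) = (16), d = 16.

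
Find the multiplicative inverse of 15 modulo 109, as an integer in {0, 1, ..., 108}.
Apply the extended Euclidean algorithm to (109, 15), tracking rows (r, s, t) with s·109 + t·15 = r. Each division r_prev = q·r_cur + r_new produces the new row as (previous row) − q·(current row):
  row A: (109, 1, 0)   [1·109 + 0·15 = 109]
  row B: (15, 0, 1)   [0·109 + 1·15 = 15]
  109 = 7·15 + 4   → row C = row A − 7·row B = (4, 1, −7)   [check: 1·109 − 7·15 = 4]
  15 = 3·4 + 3   → row D = row B − 3·row C = (3, −3, 22)   [check: −3·109 + 22·15 = 3]
  4 = 1·3 + 1   → row E = row C − 1·row D = (1, 4, −29)   [check: 4·109 − 29·15 = 1]
  3 = 3·1 + 0   → remainder 0, stop. gcd = 1 (last nonzero row E).
The gcd is 1, so 15 is invertible mod 109. The last nonzero row gives 4·109 − 29·15 = 1, so t = −29. So 15^(−1) ≡ −29 ≡ 80 (mod 109). Verify: 15 · 80 = 1200 ≡ 1 (mod 109). ✓

Final answer: 15^(−1) ≡ 80 (mod 109)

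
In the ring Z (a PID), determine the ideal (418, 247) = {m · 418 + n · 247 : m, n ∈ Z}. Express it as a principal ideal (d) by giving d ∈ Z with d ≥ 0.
(418, 247) = (19); d = 19

In the PID Z, (a, b) is generated by gcd(a, b). Compute gcd(418, 247) with the extended Euclidean algorithm, tracking rows (r, s, t) with s·418 + t·247 = r:
  row A: (418, 1, 0)   [1·418 + 0·247 = 418]
  row B: (247, 0, 1)   [0·418 + 1·247 = 247]
  418 = 1·247 + 171   → row C = row A − 1·row B = (171, 1, −1)   [check: 1·418 − 1·247 = 171]
  247 = 1·171 + 76   → row D = row B − 1·row C = (76, −1, 2)   [check: −1·418 + 2·247 = 76]
  171 = 2·76 + 19   → row E = row C − 2·row D = (19, 3, −5)   [check: 3·418 − 5·247 = 19]
  76 = 4·19 + 0   → remainder 0, stop. gcd = 19 (last nonzero row E).
So gcd(418, 247) = 19, with Bézout identity 3·418 − 5·247 = 19. Containment (⊇): the Bézout identity exhibits 19 as an element of (418, 247), giving (19) ⊆ (418, 247). Containment (⊆): since 19 | 418 and 19 | 247 (418 = 19·22, 247 = 19·13), every Z-linear combination of 418 and 247 is divisible by 19, so (418, 247) ⊆ (19). Therefore (418, 247) = (19), d = 19.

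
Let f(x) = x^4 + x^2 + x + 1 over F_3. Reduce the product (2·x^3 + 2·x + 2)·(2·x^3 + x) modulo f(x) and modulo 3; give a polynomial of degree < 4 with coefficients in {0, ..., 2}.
a · b ≡ 2·x^2 + 1 (mod f(x))

Multiply as integer polynomials: a · b = 4·x^6 + 6·x^4 + 4·x^3 + 2·x^2 + 2·x. Reducing coefficients mod 3: a · b ≡ x^6 + x^3 + 2·x^2 + 2·x. Now divide by f(x) = x^4 + x^2 + x + 1 in F_3[x], eliminating the leading term at each step:
  leading term x^6: subtract (x^2)·f(x) = x^6 + x^4 + x^3 + x^2, leaving 2·x^4 + x^2 + 2·x (coefficients mod 3)
  leading term 2·x^4: subtract (2)·f(x) = 2·x^4 + 2·x^2 + 2·x + 2, leaving 2·x^2 + 1 (coefficients mod 3)
The degree is now < 4, so this is the remainder. Hence a · b ≡ 2·x^2 + 1 in F_3[x]/(f).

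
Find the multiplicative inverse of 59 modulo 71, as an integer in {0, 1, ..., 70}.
Apply the extended Euclidean algorithm to (71, 59), tracking rows (r, s, t) with s·71 + t·59 = r. Each division r_prev = q·r_cur + r_new produces the new row as (previous row) − q·(current row):
  row A: (71, 1, 0)   [1·71 + 0·59 = 71]
  row B: (59, 0, 1)   [0·71 + 1·59 = 59]
  71 = 1·59 + 12   → row C = row A − 1·row B = (12, 1, −1)   [check: 1·71 − 1·59 = 12]
  59 = 4·12 + 11   → row D = row B − 4·row C = (11, −4, 5)   [check: −4·71 + 5·59 = 11]
  12 = 1·11 + 1   → row E = row C − 1·row D = (1, 5, −6)   [check: 5·71 − 6·59 = 1]
  11 = 11·1 + 0   → remainder 0, stop. gcd = 1 (last nonzero row E).
The gcd is 1, so 59 is invertible mod 71. The last nonzero row gives 5·71 − 6·59 = 1, so t = −6. So 59^(−1) ≡ −6 ≡ 65 (mod 71). Verify: 59 · 65 = 3835 ≡ 1 (mod 71). ✓

Final answer: 59^(−1) ≡ 65 (mod 71)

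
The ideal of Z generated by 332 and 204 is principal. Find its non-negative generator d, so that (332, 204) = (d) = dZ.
In the PID Z, (a, b) is generated by gcd(a, b). Compute gcd(332, 204) with the extended Euclidean algorithm, tracking rows (r, s, t) with s·332 + t·204 = r:
  row A: (332, 1, 0)   [1·332 + 0·204 = 332]
  row B: (204, 0, 1)   [0·332 + 1·204 = 204]
  332 = 1·204 + 128   → row C = row A − 1·row B = (128, 1, −1)   [check: 1·332 − 1·204 = 128]
  204 = 1·128 + 76   → row D = row B − 1·row C = (76, −1, 2)   [check: −1·332 + 2·204 = 76]
  128 = 1·76 + 52   → row E = row C − 1·row D = (52, 2, −3)   [check: 2·332 − 3·204 = 52]
  76 = 1·52 + 24   → row F = row D − 1·row E = (24, −3, 5)   [check: −3·332 + 5·204 = 24]
  52 = 2·24 + 4   → row G = row E − 2·row F = (4, 8, −13)   [check: 8·332 − 13·204 = 4]
  24 = 6·4 + 0   → remainder 0, stop. gcd = 4 (last nonzero row G).
So gcd(332, 204) = 4, with Bézout identity 8·332 − 13·204 = 4. Containment (⊇): the Bézout identity exhibits 4 as an element of (332, 204), giving (4) ⊆ (332, 204). Containment (⊆): since 4 | 332 and 4 | 204 (332 = 4·83, 204 = 4·51), every Z-linear combination of 332 and 204 is divisible by 4, so (332, 204) ⊆ (4). Therefore (332, 204) = (4), d = 4.

Final answer: (332, 204) = (4); d = 4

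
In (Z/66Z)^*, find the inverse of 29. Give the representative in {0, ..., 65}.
29^(−1) ≡ 41 (mod 66)

Apply the extended Euclidean algorithm to (66, 29), tracking rows (r, s, t) with s·66 + t·29 = r. Each division r_prev = q·r_cur + r_new produces the new row as (previous row) − q·(current row):
  row A: (66, 1, 0)   [1·66 + 0·29 = 66]
  row B: (29, 0, 1)   [0·66 + 1·29 = 29]
  66 = 2·29 + 8   → row C = row A − 2·row B = (8, 1, −2)   [check: 1·66 − 2·29 = 8]
  29 = 3·8 + 5   → row D = row B − 3·row C = (5, −3, 7)   [check: −3·66 + 7·29 = 5]
  8 = 1·5 + 3   → row E = row C − 1·row D = (3, 4, −9)   [check: 4·66 − 9·29 = 3]
  5 = 1·3 + 2   → row F = row D − 1·row E = (2, −7, 16)   [check: −7·66 + 16·29 = 2]
  3 = 1·2 + 1   → row G = row E − 1·row F = (1, 11, −25)   [check: 11·66 − 25·29 = 1]
  2 = 2·1 + 0   → remainder 0, stop. gcd = 1 (last nonzero row G).
The gcd is 1, so 29 is invertible mod 66. The last nonzero row gives 11·66 − 25·29 = 1, so t = −25. So 29^(−1) ≡ −25 ≡ 41 (mod 66). Verify: 29 · 41 = 1189 ≡ 1 (mod 66). ✓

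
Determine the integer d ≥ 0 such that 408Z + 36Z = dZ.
In the PID Z, (a, b) is generated by gcd(a, b). Compute gcd(408, 36) with the extended Euclidean algorithm, tracking rows (r, s, t) with s·408 + t·36 = r:
  row A: (408, 1, 0)   [1·408 + 0·36 = 408]
  row B: (36, 0, 1)   [0·408 + 1·36 = 36]
  408 = 11·36 + 12   → row C = row A − 11·row B = (12, 1, −11)   [check: 1·408 − 11·36 = 12]
  36 = 3·12 + 0   → remainder 0, stop. gcd = 12 (last nonzero row C).
So gcd(408, 36) = 12, with Bézout identity 1·408 − 11·36 = 12. Containment (⊇): the Bézout identity exhibits 12 as an element of (408, 36), giving (12) ⊆ (408, 36). Containment (⊆): since 12 | 408 and 12 | 36 (408 = 12·34, 36 = 12·3), every Z-linear combination of 408 and 36 is divisible by 12, so (408, 36) ⊆ (12). Therefore (408, 36) = (12), d = 12.

Final answer: (408, 36) = (12); d = 12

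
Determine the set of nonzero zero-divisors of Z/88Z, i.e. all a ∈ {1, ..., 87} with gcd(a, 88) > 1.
An element a ∈ Z/88Z (with a ≠ 0) is a zero-divisor iff gcd(a, 88) > 1 (because a is a unit precisely when gcd(a, n) = 1, and in Z/nZ every nonzero, non-unit element is a zero-divisor). Scan a = 1, ..., 87 and keep those with gcd(a, 88) > 1:
  gcd(2, 88) = 2, gcd(4, 88) = 4, gcd(6, 88) = 2, gcd(8, 88) = 8, gcd(10, 88) = 2, gcd(11, 88) = 11, gcd(12, 88) = 4, gcd(14, 88) = 2, gcd(16, 88) = 8, gcd(18, 88) = 2, gcd(20, 88) = 4, gcd(22, 88) = 22, gcd(24, 88) = 8, gcd(26, 88) = 2, gcd(28, 88) = 4, gcd(30, 88) = 2, gcd(32, 88) = 8, gcd(33, 88) = 11, gcd(34, 88) = 2, gcd(36, 88) = 4, gcd(38, 88) = 2, gcd(40, 88) = 8, gcd(42, 88) = 2, gcd(44, 88) = 44, gcd(46, 88) = 2, gcd(48, 88) = 8, gcd(50, 88) = 2, gcd(52, 88) = 4, gcd(54, 88) = 2, gcd(55, 88) = 11, gcd(56, 88) = 8, gcd(58, 88) = 2, gcd(60, 88) = 4, gcd(62, 88) = 2, gcd(64, 88) = 8, gcd(66, 88) = 22, gcd(68, 88) = 4, gcd(70, 88) = 2, gcd(72, 88) = 8, gcd(74, 88) = 2, gcd(76, 88) = 4, gcd(77, 88) = 11, gcd(78, 88) = 2, gcd(80, 88) = 8, gcd(82, 88) = 2, gcd(84, 88) = 4, gcd(86, 88) = 2.
All other a ∈ {1, ..., 87} have gcd(a, 88) = 1 and are units. So the nonzero zero-divisors are exactly the 47 values of a appearing in this scan.

Final answer: nonzero zero-divisors of Z/88Z = {2, 4, 6, 8, 10, 11, 12, 14, 16, 18, 20, 22, 24, 26, 28, 30, 32, 33, 34, 36, 38, 40, 42, 44, 46, 48, 50, 52, 54, 55, 56, 58, 60, 62, 64, 66, 68, 70, 72, 74, 76, 77, 78, 80, 82, 84, 86}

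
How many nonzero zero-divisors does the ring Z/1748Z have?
Z/1748Z has 955 nonzero zero-divisors

In Z/1748Z each nonzero element is either a unit (gcd with 1748 is 1) or a zero-divisor (gcd > 1). The number of units is φ(1748): factorise 1748 = 2^2 · 19 · 23, so φ(1748) = (2^2 − 2^1) · (19 − 1) · (23 − 1) = 2 · 18 · 22 = 792. The nonzero elements number 1748 − 1 = 1747. Hence the nonzero zero-divisors number 1747 − 792 = 955.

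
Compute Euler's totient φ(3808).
φ(3808) = 1536

φ is multiplicative, with φ(p^e) = p^e − p^(e−1). Factorise 3808 = 2^5 · 7 · 17. Then
  φ(3808) = (2^5 − 2^4) · (7 − 1) · (17 − 1) = 16 · 6 · 16 = 1536.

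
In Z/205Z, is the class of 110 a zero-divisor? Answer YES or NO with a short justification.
gcd(110, 205) = 5 > 1, so 110 is not a unit in Z/205Z. In Z/nZ every nonzero non-unit is a zero-divisor: explicitly, take b = 205/gcd = 41 ≠ 0 (mod 205); then 110·41 = 4510 = 22·205, i.e. 110·41 ≡ 0 (mod 205). So 110 is a zero-divisor.

Final answer: YES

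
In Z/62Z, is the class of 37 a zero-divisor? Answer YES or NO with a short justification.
NO

gcd(37, 62) = 1, so 37 is a unit in Z/62Z (it has a multiplicative inverse). A unit cannot be a zero-divisor: if 37·b ≡ 0 then multiplying both sides by 37^(−1) gives b ≡ 0. So 37 is not a zero-divisor.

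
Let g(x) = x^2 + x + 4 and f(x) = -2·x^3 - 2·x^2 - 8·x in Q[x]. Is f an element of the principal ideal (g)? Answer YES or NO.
YES

In Q[x] the ideal (g) consists of all multiples of g, so f ∈ (g) iff g | f, i.e. iff the remainder of f on division by g is 0. Divide f by g (g is monic, so eliminate the leading term of the running remainder at each step):
  leading term -2·x^3: subtract (-2·x)·g(x) = -2·x^3 - 2·x^2 - 8·x, leaving 0
The remainder is 0, so f(x) = g(x) · h(x) with h(x) = -2·x. Hence g | f, i.e. f ∈ (g).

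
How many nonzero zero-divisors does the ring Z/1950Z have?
Z/1950Z has 1469 nonzero zero-divisors

In Z/1950Z each nonzero element is either a unit (gcd with 1950 is 1) or a zero-divisor (gcd > 1). The number of units is φ(1950): factorise 1950 = 2 · 3 · 5^2 · 13, so φ(1950) = (2 − 1) · (3 − 1) · (5^2 − 5^1) · (13 − 1) = 1 · 2 · 20 · 12 = 480. The nonzero elements number 1950 − 1 = 1949. Hence the nonzero zero-divisors number 1949 − 480 = 1469.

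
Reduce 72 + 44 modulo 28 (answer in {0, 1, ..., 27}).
Reduce the summands first: 72 ≡ 16, 44 ≡ 16 (mod 28), so 72 + 44 ≡ 16 + 16 (mod 28). 16 + 16 = 32; 32 = 1·28 + 4, so (72 + 44) mod 28 = 4.

Final answer: 4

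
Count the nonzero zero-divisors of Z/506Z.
In Z/506Z each nonzero element is either a unit (gcd with 506 is 1) or a zero-divisor (gcd > 1). The number of units is φ(506): factorise 506 = 2 · 11 · 23, so φ(506) = (2 − 1) · (11 − 1) · (23 − 1) = 1 · 10 · 22 = 220. The nonzero elements number 506 − 1 = 505. Hence the nonzero zero-divisors number 505 − 220 = 285.

Final answer: Z/506Z has 285 nonzero zero-divisors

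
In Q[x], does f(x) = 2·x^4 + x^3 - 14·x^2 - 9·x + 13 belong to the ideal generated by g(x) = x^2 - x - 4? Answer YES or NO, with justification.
In Q[x] the ideal (g) consists of all multiples of g, so f ∈ (g) iff g | f, i.e. iff the remainder of f on division by g is 0. Divide f by g (g is monic, so eliminate the leading term of the running remainder at each step):
  leading term 2·x^4: subtract (2·x^2)·g(x) = 2·x^4 - 2·x^3 - 8·x^2, leaving 3·x^3 - 6·x^2 - 9·x + 13
  leading term 3·x^3: subtract (3·x)·g(x) = 3·x^3 - 3·x^2 - 12·x, leaving -3·x^2 + 3·x + 13
  leading term -3·x^2: subtract (-3)·g(x) = -3·x^2 + 3·x + 12, leaving 1
The remainder r(x) = 1 ≠ 0 (and deg r < deg g), so g ∤ f, i.e. f ∉ (g).

Final answer: NO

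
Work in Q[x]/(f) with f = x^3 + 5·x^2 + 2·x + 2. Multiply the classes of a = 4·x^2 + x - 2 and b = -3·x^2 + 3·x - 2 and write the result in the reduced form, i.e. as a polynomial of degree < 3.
First multiply in Q[x] without reducing: a · b = -12·x^4 + 9·x^3 + x^2 - 8·x + 4. Now divide by f(x) = x^3 + 5·x^2 + 2·x + 2, eliminating the leading term at each step:
  leading term -12·x^4: subtract (-12·x)·f(x) = -12·x^4 - 60·x^3 - 24·x^2 - 24·x, leaving 69·x^3 + 25·x^2 + 16·x + 4
  leading term 69·x^3: subtract (69)·f(x) = 69·x^3 + 345·x^2 + 138·x + 138, leaving -320·x^2 - 122·x - 134
The degree is now < 3, so this is the remainder. Hence a · b ≡ -320·x^2 - 122·x - 134 in Q[x]/(f).

Final answer: a · b ≡ -320·x^2 - 122·x - 134 (mod f(x))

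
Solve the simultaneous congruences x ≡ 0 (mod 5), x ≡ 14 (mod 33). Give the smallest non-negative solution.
The moduli 5, 33 are pairwise coprime, so by the CRT there is a unique solution mod 5·33 = 165.
Solve by successive substitution. Start with x ≡ 0 (mod 5).
  Combine with x ≡ 14 (mod 33): write x = 5·t and require 5·t ≡ 14 (mod 33). Since 5^(−1) ≡ 20 (mod 33), t ≡ 20·14 ≡ 16 (mod 33). So x ≡ 5·16 = 80 (mod 165).
Unique solution in [0, 165): x = 80.

Final answer: x ≡ 80 (mod 165); the representative in [0, 165) is 80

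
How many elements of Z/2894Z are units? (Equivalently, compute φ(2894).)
Z/2894Z has φ(2894) = 1446 units

An element a ∈ Z/2894Z is a unit iff gcd(a, 2894) = 1, so the number of units is φ(2894). φ is multiplicative, with φ(p^e) = p^e − p^(e−1). Factorise 2894 = 2 · 1447. Then
  φ(2894) = (2 − 1) · (1447 − 1) = 1 · 1446 = 1446.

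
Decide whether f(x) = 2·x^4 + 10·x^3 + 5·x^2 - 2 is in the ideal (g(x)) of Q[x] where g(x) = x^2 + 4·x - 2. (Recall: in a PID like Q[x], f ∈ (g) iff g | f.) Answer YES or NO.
In Q[x] the ideal (g) consists of all multiples of g, so f ∈ (g) iff g | f, i.e. iff the remainder of f on division by g is 0. Divide f by g (g is monic, so eliminate the leading term of the running remainder at each step):
  leading term 2·x^4: subtract (2·x^2)·g(x) = 2·x^4 + 8·x^3 - 4·x^2, leaving 2·x^3 + 9·x^2 - 2
  leading term 2·x^3: subtract (2·x)·g(x) = 2·x^3 + 8·x^2 - 4·x, leaving x^2 + 4·x - 2
  leading term x^2: subtract (1)·g(x) = x^2 + 4·x - 2, leaving 0
The remainder is 0, so f(x) = g(x) · h(x) with h(x) = 2·x^2 + 2·x + 1. Hence g | f, i.e. f ∈ (g).

Final answer: YES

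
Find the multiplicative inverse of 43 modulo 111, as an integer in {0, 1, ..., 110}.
43^(−1) ≡ 31 (mod 111)

Apply the extended Euclidean algorithm to (111, 43), tracking rows (r, s, t) with s·111 + t·43 = r. Each division r_prev = q·r_cur + r_new produces the new row as (previous row) − q·(current row):
  row A: (111, 1, 0)   [1·111 + 0·43 = 111]
  row B: (43, 0, 1)   [0·111 + 1·43 = 43]
  111 = 2·43 + 25   → row C = row A − 2·row B = (25, 1, −2)   [check: 1·111 − 2·43 = 25]
  43 = 1·25 + 18   → row D = row B − 1·row C = (18, −1, 3)   [check: −1·111 + 3·43 = 18]
  25 = 1·18 + 7   → row E = row C − 1·row D = (7, 2, −5)   [check: 2·111 − 5·43 = 7]
  18 = 2·7 + 4   → row F = row D − 2·row E = (4, −5, 13)   [check: −5·111 + 13·43 = 4]
  7 = 1·4 + 3   → row G = row E − 1·row F = (3, 7, −18)   [check: 7·111 − 18·43 = 3]
  4 = 1·3 + 1   → row H = row F − 1·row G = (1, −12, 31)   [check: −12·111 + 31·43 = 1]
  3 = 3·1 + 0   → remainder 0, stop. gcd = 1 (last nonzero row H).
The gcd is 1, so 43 is invertible mod 111. The last nonzero row gives −12·111 + 31·43 = 1, so t = 31. So 43^(−1) ≡ 31 (mod 111). Verify: 43 · 31 = 1333 ≡ 1 (mod 111). ✓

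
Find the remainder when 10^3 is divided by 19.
Use repeated squaring. Binary(3) = 11. Walk through the bits of the exponent 3 left-to-right: at each bit after the leading one, square the running value, then multiply by 10 if the bit is 1 (always reducing mod 19):
  bit 1 = 1 (leading): start with 10.
  bit 2 = 1: square 10^2 = 100 ≡ 5; bit is 1, so multiply 5·10 = 50 ≡ 12 (mod 19).
Final value: 10^3 ≡ 12 (mod 19).

Final answer: 12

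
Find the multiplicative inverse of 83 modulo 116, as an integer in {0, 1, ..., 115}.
Apply the extended Euclidean algorithm to (116, 83), tracking rows (r, s, t) with s·116 + t·83 = r. Each division r_prev = q·r_cur + r_new produces the new row as (previous row) − q·(current row):
  row A: (116, 1, 0)   [1·116 + 0·83 = 116]
  row B: (83, 0, 1)   [0·116 + 1·83 = 83]
  116 = 1·83 + 33   → row C = row A − 1·row B = (33, 1, −1)   [check: 1·116 − 1·83 = 33]
  83 = 2·33 + 17   → row D = row B − 2·row C = (17, −2, 3)   [check: −2·116 + 3·83 = 17]
  33 = 1·17 + 16   → row E = row C − 1·row D = (16, 3, −4)   [check: 3·116 − 4·83 = 16]
  17 = 1·16 + 1   → row F = row D − 1·row E = (1, −5, 7)   [check: −5·116 + 7·83 = 1]
  16 = 16·1 + 0   → remainder 0, stop. gcd = 1 (last nonzero row F).
The gcd is 1, so 83 is invertible mod 116. The last nonzero row gives −5·116 + 7·83 = 1, so t = 7. So 83^(−1) ≡ 7 (mod 116). Verify: 83 · 7 = 581 ≡ 1 (mod 116). ✓

Final answer: 83^(−1) ≡ 7 (mod 116)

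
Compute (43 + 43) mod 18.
Reduce the summands first: 43 ≡ 7, 43 ≡ 7 (mod 18), so 43 + 43 ≡ 7 + 7 (mod 18). 7 + 7 = 14; 14 = 0·18 + 14, so (43 + 43) mod 18 = 14.

Final answer: 14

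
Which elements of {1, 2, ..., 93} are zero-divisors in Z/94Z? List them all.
nonzero zero-divisors of Z/94Z = {2, 4, 6, 8, 10, 12, 14, 16, 18, 20, 22, 24, 26, 28, 30, 32, 34, 36, 38, 40, 42, 44, 46, 47, 48, 50, 52, 54, 56, 58, 60, 62, 64, 66, 68, 70, 72, 74, 76, 78, 80, 82, 84, 86, 88, 90, 92}

An element a ∈ Z/94Z (with a ≠ 0) is a zero-divisor iff gcd(a, 94) > 1 (because a is a unit precisely when gcd(a, n) = 1, and in Z/nZ every nonzero, non-unit element is a zero-divisor). Scan a = 1, ..., 93 and keep those with gcd(a, 94) > 1:
  gcd(2, 94) = 2, gcd(4, 94) = 2, gcd(6, 94) = 2, gcd(8, 94) = 2, gcd(10, 94) = 2, gcd(12, 94) = 2, gcd(14, 94) = 2, gcd(16, 94) = 2, gcd(18, 94) = 2, gcd(20, 94) = 2, gcd(22, 94) = 2, gcd(24, 94) = 2, gcd(26, 94) = 2, gcd(28, 94) = 2, gcd(30, 94) = 2, gcd(32, 94) = 2, gcd(34, 94) = 2, gcd(36, 94) = 2, gcd(38, 94) = 2, gcd(40, 94) = 2, gcd(42, 94) = 2, gcd(44, 94) = 2, gcd(46, 94) = 2, gcd(47, 94) = 47, gcd(48, 94) = 2, gcd(50, 94) = 2, gcd(52, 94) = 2, gcd(54, 94) = 2, gcd(56, 94) = 2, gcd(58, 94) = 2, gcd(60, 94) = 2, gcd(62, 94) = 2, gcd(64, 94) = 2, gcd(66, 94) = 2, gcd(68, 94) = 2, gcd(70, 94) = 2, gcd(72, 94) = 2, gcd(74, 94) = 2, gcd(76, 94) = 2, gcd(78, 94) = 2, gcd(80, 94) = 2, gcd(82, 94) = 2, gcd(84, 94) = 2, gcd(86, 94) = 2, gcd(88, 94) = 2, gcd(90, 94) = 2, gcd(92, 94) = 2.
All other a ∈ {1, ..., 93} have gcd(a, 94) = 1 and are units. So the nonzero zero-divisors are exactly the 47 values of a appearing in this scan.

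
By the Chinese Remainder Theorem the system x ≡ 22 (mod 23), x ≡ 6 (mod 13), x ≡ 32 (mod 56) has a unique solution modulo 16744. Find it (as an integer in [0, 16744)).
x ≡ 5128 (mod 16744); the representative in [0, 16744) is 5128

The moduli 23, 13, 56 are pairwise coprime, so by the CRT there is a unique solution mod 23·13·56 = 16744.
Solve by successive substitution. Start with x ≡ 22 (mod 23).
  Combine with x ≡ 6 (mod 13): write x = 22 + 23·t and require 22 + 23·t ≡ 6 (mod 13), i.e. 23·t ≡ 6 − 22 ≡ 10 (mod 13). Since 23^(−1) ≡ 4 (mod 13) (23 ≡ 10 (mod 13)), t ≡ 4·10 ≡ 1 (mod 13). So x ≡ 22 + 23·1 = 45 (mod 299).
  Combine with x ≡ 32 (mod 56): write x = 45 + 299·t and require 45 + 299·t ≡ 32 (mod 56), i.e. 299·t ≡ 32 − 45 ≡ 43 (mod 56). Since 299^(−1) ≡ 3 (mod 56) (299 ≡ 19 (mod 56)), t ≡ 3·43 ≡ 17 (mod 56). So x ≡ 45 + 299·17 = 5128 (mod 16744).
Unique solution in [0, 16744): x = 5128.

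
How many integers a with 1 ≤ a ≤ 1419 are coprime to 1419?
The number of a ∈ {1, ..., 1419} with gcd(a, 1419) = 1 is by definition Euler's totient φ(1419). φ is multiplicative, with φ(p^e) = p^e − p^(e−1). Factorise 1419 = 3 · 11 · 43. Then
  φ(1419) = (3 − 1) · (11 − 1) · (43 − 1) = 2 · 10 · 42 = 840.
So there are 840 such integers.

Final answer: 840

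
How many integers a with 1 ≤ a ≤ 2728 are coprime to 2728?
1200

The number of a ∈ {1, ..., 2728} with gcd(a, 2728) = 1 is by definition Euler's totient φ(2728). φ is multiplicative, with φ(p^e) = p^e − p^(e−1). Factorise 2728 = 2^3 · 11 · 31. Then
  φ(2728) = (2^3 − 2^2) · (11 − 1) · (31 − 1) = 4 · 10 · 30 = 1200.
So there are 1200 such integers.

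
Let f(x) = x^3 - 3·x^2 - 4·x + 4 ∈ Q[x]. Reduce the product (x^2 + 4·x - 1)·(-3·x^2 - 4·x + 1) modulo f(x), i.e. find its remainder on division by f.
a · b ≡ -99·x^2 - 80·x + 99 (mod f(x))

First multiply in Q[x] without reducing: a · b = -3·x^4 - 16·x^3 - 12·x^2 + 8·x - 1. Now divide by f(x) = x^3 - 3·x^2 - 4·x + 4, eliminating the leading term at each step:
  leading term -3·x^4: subtract (-3·x)·f(x) = -3·x^4 + 9·x^3 + 12·x^2 - 12·x, leaving -25·x^3 - 24·x^2 + 20·x - 1
  leading term -25·x^3: subtract (-25)·f(x) = -25·x^3 + 75·x^2 + 100·x - 100, leaving -99·x^2 - 80·x + 99
The degree is now < 3, so this is the remainder. Hence a · b ≡ -99·x^2 - 80·x + 99 in Q[x]/(f).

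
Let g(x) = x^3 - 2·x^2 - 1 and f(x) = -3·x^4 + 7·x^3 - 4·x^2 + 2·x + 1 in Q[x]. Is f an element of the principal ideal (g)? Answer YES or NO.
NO

In Q[x] the ideal (g) consists of all multiples of g, so f ∈ (g) iff g | f, i.e. iff the remainder of f on division by g is 0. Divide f by g (g is monic, so eliminate the leading term of the running remainder at each step):
  leading term -3·x^4: subtract (-3·x)·g(x) = -3·x^4 + 6·x^3 + 3·x, leaving x^3 - 4·x^2 - x + 1
  leading term x^3: subtract (1)·g(x) = x^3 - 2·x^2 - 1, leaving -2·x^2 - x + 2
The remainder r(x) = -2·x^2 - x + 2 ≠ 0 (and deg r < deg g), so g ∤ f, i.e. f ∉ (g).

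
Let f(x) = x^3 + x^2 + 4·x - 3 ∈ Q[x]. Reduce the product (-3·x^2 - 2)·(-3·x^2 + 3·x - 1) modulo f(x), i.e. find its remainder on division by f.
First multiply in Q[x] without reducing: a · b = 9·x^4 - 9·x^3 + 9·x^2 - 6·x + 2. Now divide by f(x) = x^3 + x^2 + 4·x - 3, eliminating the leading term at each step:
  leading term 9·x^4: subtract (9·x)·f(x) = 9·x^4 + 9·x^3 + 36·x^2 - 27·x, leaving -18·x^3 - 27·x^2 + 21·x + 2
  leading term -18·x^3: subtract (-18)·f(x) = -18·x^3 - 18·x^2 - 72·x + 54, leaving -9·x^2 + 93·x - 52
The degree is now < 3, so this is the remainder. Hence a · b ≡ -9·x^2 + 93·x - 52 in Q[x]/(f).

Final answer: a · b ≡ -9·x^2 + 93·x - 52 (mod f(x))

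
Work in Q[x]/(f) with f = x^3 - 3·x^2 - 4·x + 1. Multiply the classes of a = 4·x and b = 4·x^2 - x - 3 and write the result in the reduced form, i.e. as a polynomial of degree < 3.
a · b ≡ 44·x^2 + 52·x - 16 (mod f(x))

First multiply in Q[x] without reducing: a · b = 16·x^3 - 4·x^2 - 12·x. Now divide by f(x) = x^3 - 3·x^2 - 4·x + 1, eliminating the leading term at each step:
  leading term 16·x^3: subtract (16)·f(x) = 16·x^3 - 48·x^2 - 64·x + 16, leaving 44·x^2 + 52·x - 16
The degree is now < 3, so this is the remainder. Hence a · b ≡ 44·x^2 + 52·x - 16 in Q[x]/(f).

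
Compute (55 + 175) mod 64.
38

Reduce the summands first: 175 ≡ 47 (mod 64), so 55 + 175 ≡ 55 + 47 (mod 64). 55 + 47 = 102; 102 = 1·64 + 38, so (55 + 175) mod 64 = 38.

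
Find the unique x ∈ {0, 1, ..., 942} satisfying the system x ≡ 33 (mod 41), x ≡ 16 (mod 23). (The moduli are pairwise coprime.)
x ≡ 361 (mod 943); the representative in [0, 943) is 361

The moduli 41, 23 are pairwise coprime, so by the CRT there is a unique solution mod 41·23 = 943.
Solve by successive substitution. Start with x ≡ 33 (mod 41).
  Combine with x ≡ 16 (mod 23): write x = 33 + 41·t and require 33 + 41·t ≡ 16 (mod 23), i.e. 41·t ≡ 16 − 33 ≡ 6 (mod 23). Since 41^(−1) ≡ 9 (mod 23) (41 ≡ 18 (mod 23)), t ≡ 9·6 ≡ 8 (mod 23). So x ≡ 33 + 41·8 = 361 (mod 943).
Unique solution in [0, 943): x = 361.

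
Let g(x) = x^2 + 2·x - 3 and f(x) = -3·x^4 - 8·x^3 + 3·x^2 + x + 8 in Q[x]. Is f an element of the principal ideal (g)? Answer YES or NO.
In Q[x] the ideal (g) consists of all multiples of g, so f ∈ (g) iff g | f, i.e. iff the remainder of f on division by g is 0. Divide f by g (g is monic, so eliminate the leading term of the running remainder at each step):
  leading term -3·x^4: subtract (-3·x^2)·g(x) = -3·x^4 - 6·x^3 + 9·x^2, leaving -2·x^3 - 6·x^2 + x + 8
  leading term -2·x^3: subtract (-2·x)·g(x) = -2·x^3 - 4·x^2 + 6·x, leaving -2·x^2 - 5·x + 8
  leading term -2·x^2: subtract (-2)·g(x) = -2·x^2 - 4·x + 6, leaving 2 - x
The remainder r(x) = 2 - x ≠ 0 (and deg r < deg g), so g ∤ f, i.e. f ∉ (g).

Final answer: NO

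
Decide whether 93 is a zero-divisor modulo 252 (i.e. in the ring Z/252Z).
YES

gcd(93, 252) = 3 > 1, so 93 is not a unit in Z/252Z. In Z/nZ every nonzero non-unit is a zero-divisor: explicitly, take b = 252/gcd = 84 ≠ 0 (mod 252); then 93·84 = 7812 = 31·252, i.e. 93·84 ≡ 0 (mod 252). So 93 is a zero-divisor.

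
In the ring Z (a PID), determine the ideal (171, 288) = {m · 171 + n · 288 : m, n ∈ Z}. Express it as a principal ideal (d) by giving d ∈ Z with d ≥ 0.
(171, 288) = (9); d = 9

In the PID Z, (a, b) is generated by gcd(a, b). Compute gcd(288, 171) with the extended Euclidean algorithm, tracking rows (r, s, t) with s·288 + t·171 = r:
  row A: (288, 1, 0)   [1·288 + 0·171 = 288]
  row B: (171, 0, 1)   [0·288 + 1·171 = 171]
  288 = 1·171 + 117   → row C = row A − 1·row B = (117, 1, −1)   [check: 1·288 − 1·171 = 117]
  171 = 1·117 + 54   → row D = row B − 1·row C = (54, −1, 2)   [check: −1·288 + 2·171 = 54]
  117 = 2·54 + 9   → row E = row C − 2·row D = (9, 3, −5)   [check: 3·288 − 5·171 = 9]
  54 = 6·9 + 0   → remainder 0, stop. gcd = 9 (last nonzero row E).
So gcd(171, 288) = 9, with Bézout identity 3·288 − 5·171 = 9. Containment (⊇): the Bézout identity exhibits 9 as an element of (171, 288), giving (9) ⊆ (171, 288). Containment (⊆): since 9 | 171 and 9 | 288 (171 = 9·19, 288 = 9·32), every Z-linear combination of 171 and 288 is divisible by 9, so (171, 288) ⊆ (9). Therefore (171, 288) = (9), d = 9.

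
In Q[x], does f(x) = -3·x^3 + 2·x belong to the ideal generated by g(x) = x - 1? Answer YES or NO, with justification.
In Q[x] the ideal (g) consists of all multiples of g, so f ∈ (g) iff g | f, i.e. iff the remainder of f on division by g is 0. Divide f by g (g is monic, so eliminate the leading term of the running remainder at each step):
  leading term -3·x^3: subtract (-3·x^2)·g(x) = -3·x^3 + 3·x^2, leaving -3·x^2 + 2·x
  leading term -3·x^2: subtract (-3·x)·g(x) = -3·x^2 + 3·x, leaving -x
  leading term -x: subtract (-1)·g(x) = 1 - x, leaving -1
The remainder r(x) = -1 ≠ 0 (and deg r < deg g), so g ∤ f, i.e. f ∉ (g).

Final answer: NO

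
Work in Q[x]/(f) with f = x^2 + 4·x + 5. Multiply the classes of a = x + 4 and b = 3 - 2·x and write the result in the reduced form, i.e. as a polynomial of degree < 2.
First multiply in Q[x] without reducing: a · b = -2·x^2 - 5·x + 12. Now divide by f(x) = x^2 + 4·x + 5, eliminating the leading term at each step:
  leading term -2·x^2: subtract (-2)·f(x) = -2·x^2 - 8·x - 10, leaving 3·x + 22
The degree is now < 2, so this is the remainder. Hence a · b ≡ 3·x + 22 in Q[x]/(f).

Final answer: a · b ≡ 3·x + 22 (mod f(x))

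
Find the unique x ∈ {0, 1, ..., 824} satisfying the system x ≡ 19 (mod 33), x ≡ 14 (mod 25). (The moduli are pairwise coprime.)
x ≡ 514 (mod 825); the representative in [0, 825) is 514

The moduli 33, 25 are pairwise coprime, so by the CRT there is a unique solution mod 33·25 = 825.
Solve by successive substitution. Start with x ≡ 19 (mod 33).
  Combine with x ≡ 14 (mod 25): write x = 19 + 33·t and require 19 + 33·t ≡ 14 (mod 25), i.e. 33·t ≡ 14 − 19 ≡ 20 (mod 25). Since 33^(−1) ≡ 22 (mod 25) (33 ≡ 8 (mod 25)), t ≡ 22·20 ≡ 15 (mod 25). So x ≡ 19 + 33·15 = 514 (mod 825).
Unique solution in [0, 825): x = 514.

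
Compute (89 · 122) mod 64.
Reduce the factors first: 89 ≡ 25, 122 ≡ 58 (mod 64), so 89 · 122 ≡ 25 · 58 (mod 64). 25 · 58 = 1450. Dividing by 64: 1450 = 22·64 + 42. So (89 · 122) mod 64 = 42.

Final answer: 42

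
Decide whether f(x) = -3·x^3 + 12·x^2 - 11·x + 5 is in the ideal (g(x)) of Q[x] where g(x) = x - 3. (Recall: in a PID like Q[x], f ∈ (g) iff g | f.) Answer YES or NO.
In Q[x] the ideal (g) consists of all multiples of g, so f ∈ (g) iff g | f, i.e. iff the remainder of f on division by g is 0. Divide f by g (g is monic, so eliminate the leading term of the running remainder at each step):
  leading term -3·x^3: subtract (-3·x^2)·g(x) = -3·x^3 + 9·x^2, leaving 3·x^2 - 11·x + 5
  leading term 3·x^2: subtract (3·x)·g(x) = 3·x^2 - 9·x, leaving 5 - 2·x
  leading term -2·x: subtract (-2)·g(x) = 6 - 2·x, leaving -1
The remainder r(x) = -1 ≠ 0 (and deg r < deg g), so g ∤ f, i.e. f ∉ (g).

Final answer: NO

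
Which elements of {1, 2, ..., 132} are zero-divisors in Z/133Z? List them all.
An element a ∈ Z/133Z (with a ≠ 0) is a zero-divisor iff gcd(a, 133) > 1 (because a is a unit precisely when gcd(a, n) = 1, and in Z/nZ every nonzero, non-unit element is a zero-divisor). Scan a = 1, ..., 132 and keep those with gcd(a, 133) > 1:
  gcd(7, 133) = 7, gcd(14, 133) = 7, gcd(19, 133) = 19, gcd(21, 133) = 7, gcd(28, 133) = 7, gcd(35, 133) = 7, gcd(38, 133) = 19, gcd(42, 133) = 7, gcd(49, 133) = 7, gcd(56, 133) = 7, gcd(57, 133) = 19, gcd(63, 133) = 7, gcd(70, 133) = 7, gcd(76, 133) = 19, gcd(77, 133) = 7, gcd(84, 133) = 7, gcd(91, 133) = 7, gcd(95, 133) = 19, gcd(98, 133) = 7, gcd(105, 133) = 7, gcd(112, 133) = 7, gcd(114, 133) = 19, gcd(119, 133) = 7, gcd(126, 133) = 7.
All other a ∈ {1, ..., 132} have gcd(a, 133) = 1 and are units. So the nonzero zero-divisors are exactly the 24 values of a appearing in this scan.

Final answer: nonzero zero-divisors of Z/133Z = {7, 14, 19, 21, 28, 35, 38, 42, 49, 56, 57, 63, 70, 76, 77, 84, 91, 95, 98, 105, 112, 114, 119, 126}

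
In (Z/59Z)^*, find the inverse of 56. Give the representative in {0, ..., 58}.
Apply the extended Euclidean algorithm to (59, 56), tracking rows (r, s, t) with s·59 + t·56 = r. Each division r_prev = q·r_cur + r_new produces the new row as (previous row) − q·(current row):
  row A: (59, 1, 0)   [1·59 + 0·56 = 59]
  row B: (56, 0, 1)   [0·59 + 1·56 = 56]
  59 = 1·56 + 3   → row C = row A − 1·row B = (3, 1, −1)   [check: 1·59 − 1·56 = 3]
  56 = 18·3 + 2   → row D = row B − 18·row C = (2, −18, 19)   [check: −18·59 + 19·56 = 2]
  3 = 1·2 + 1   → row E = row C − 1·row D = (1, 19, −20)   [check: 19·59 − 20·56 = 1]
  2 = 2·1 + 0   → remainder 0, stop. gcd = 1 (last nonzero row E).
The gcd is 1, so 56 is invertible mod 59. The last nonzero row gives 19·59 − 20·56 = 1, so t = −20. So 56^(−1) ≡ −20 ≡ 39 (mod 59). Verify: 56 · 39 = 2184 ≡ 1 (mod 59). ✓

Final answer: 56^(−1) ≡ 39 (mod 59)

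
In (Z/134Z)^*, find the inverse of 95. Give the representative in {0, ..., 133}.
95^(−1) ≡ 79 (mod 134)

Apply the extended Euclidean algorithm to (134, 95), tracking rows (r, s, t) with s·134 + t·95 = r. Each division r_prev = q·r_cur + r_new produces the new row as (previous row) − q·(current row):
  row A: (134, 1, 0)   [1·134 + 0·95 = 134]
  row B: (95, 0, 1)   [0·134 + 1·95 = 95]
  134 = 1·95 + 39   → row C = row A − 1·row B = (39, 1, −1)   [check: 1·134 − 1·95 = 39]
  95 = 2·39 + 17   → row D = row B − 2·row C = (17, −2, 3)   [check: −2·134 + 3·95 = 17]
  39 = 2·17 + 5   → row E = row C − 2·row D = (5, 5, −7)   [check: 5·134 − 7·95 = 5]
  17 = 3·5 + 2   → row F = row D − 3·row E = (2, −17, 24)   [check: −17·134 + 24·95 = 2]
  5 = 2·2 + 1   → row G = row E − 2·row F = (1, 39, −55)   [check: 39·134 − 55·95 = 1]
  2 = 2·1 + 0   → remainder 0, stop. gcd = 1 (last nonzero row G).
The gcd is 1, so 95 is invertible mod 134. The last nonzero row gives 39·134 − 55·95 = 1, so t = −55. So 95^(−1) ≡ −55 ≡ 79 (mod 134). Verify: 95 · 79 = 7505 ≡ 1 (mod 134). ✓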